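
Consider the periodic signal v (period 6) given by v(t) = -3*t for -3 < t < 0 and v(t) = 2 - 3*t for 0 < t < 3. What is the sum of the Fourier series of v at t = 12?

1

t = 12 differs from t = 0 by 2 full period(s), and the series is 6-periodic.
At t = 0 the one-sided limits are v(0^-) = 0 and v(0^+) = 2.
By Dirichlet's theorem the series converges to their average, [(0) + (2)]/2 = 1.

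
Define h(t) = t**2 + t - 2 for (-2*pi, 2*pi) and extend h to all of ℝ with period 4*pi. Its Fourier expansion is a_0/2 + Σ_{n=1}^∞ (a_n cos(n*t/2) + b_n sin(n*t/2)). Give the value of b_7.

b_7 = (1/(2*pi)) ∫_{-2*pi}^{2*pi} h(t) sin(7*t/2) dt.
Integrating by parts twice (tabular method), an antiderivative of (t**2 + t - 2) sin(7*t/2) is -2*t**2*cos(7*t/2)/7 + 8*t*sin(7*t/2)/49 - 2*t*cos(7*t/2)/7 + 4*sin(7*t/2)/49 + 212*cos(7*t/2)/343; evaluating from -2*pi to 2*pi: ∫_{-2*pi}^{2*pi} (t**2 + t - 2) sin(7*t/2) dt = (-212/343 + 4*pi/7 + 8*pi**2/7) - (-4*pi/7 - 212/343 + 8*pi**2/7) = 8*pi/7.
Hence b_7 = (1/(2*pi))·(8*pi/7) = 4/7.

4/7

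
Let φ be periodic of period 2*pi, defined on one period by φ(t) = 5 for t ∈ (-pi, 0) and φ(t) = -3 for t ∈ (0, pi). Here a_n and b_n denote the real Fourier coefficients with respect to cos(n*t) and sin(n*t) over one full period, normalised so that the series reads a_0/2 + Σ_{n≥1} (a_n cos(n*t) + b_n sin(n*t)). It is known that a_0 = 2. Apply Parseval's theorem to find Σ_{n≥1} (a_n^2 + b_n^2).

32

Parseval: a_0^2/2 + Σ_{n≥1} (a_n^2+b_n^2) = 1/pi ∫_{-pi}^{pi} φ(t)^2 dt = 34.
Subtract a_0^2/2 = 2: Σ (a_n^2+b_n^2) = 32.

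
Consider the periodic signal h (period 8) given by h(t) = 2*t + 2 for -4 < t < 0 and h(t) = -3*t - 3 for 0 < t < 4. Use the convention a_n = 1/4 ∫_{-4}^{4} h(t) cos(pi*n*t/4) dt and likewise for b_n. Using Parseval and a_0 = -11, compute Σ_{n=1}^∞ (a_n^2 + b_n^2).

Parseval: a_0^2/2 + Σ_{n≥1} (a_n^2+b_n^2) = 1/4 ∫_{-4}^{4} h(t)^2 dt = 307/3.
Subtract a_0^2/2 = 121/2: Σ (a_n^2+b_n^2) = 251/6.

251/6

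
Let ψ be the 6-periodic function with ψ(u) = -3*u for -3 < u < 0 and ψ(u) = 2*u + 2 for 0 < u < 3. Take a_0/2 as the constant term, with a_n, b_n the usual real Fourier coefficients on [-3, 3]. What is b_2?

b_2 = 1/3 ∫_{-3}^{3} ψ(u) sin(2*pi*u/3) du.
Split the integral at the breakpoints.
Integrating by parts (boundary term plus one more integral), an antiderivative of (-3*u) sin(2*pi*u/3) is 9*u*cos(2*pi*u/3)/(2*pi) - 27*sin(2*pi*u/3)/(4*pi**2); evaluating from -3 to 0: ∫_{-3}^{0} (-3*u) sin(2*pi*u/3) du = (0) - (-27/(2*pi)) = 27/(2*pi).
Integrating by parts (boundary term plus one more integral), an antiderivative of (2*u + 2) sin(2*pi*u/3) is -3*u*cos(2*pi*u/3)/pi + 9*sin(2*pi*u/3)/(2*pi**2) - 3*cos(2*pi*u/3)/pi; evaluating from 0 to 3: ∫_{0}^{3} (2*u + 2) sin(2*pi*u/3) du = (-12/pi) - (-3/pi) = -9/pi.
Summing the pieces and multiplying by (1/3) gives b_2 = 3/(2*pi).

3/(2*pi)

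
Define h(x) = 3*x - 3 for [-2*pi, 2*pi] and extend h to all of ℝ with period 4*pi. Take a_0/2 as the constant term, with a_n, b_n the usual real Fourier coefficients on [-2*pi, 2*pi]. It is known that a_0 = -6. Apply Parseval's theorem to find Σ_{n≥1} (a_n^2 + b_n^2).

24*pi**2

Parseval: a_0^2/2 + Σ_{n≥1} (a_n^2+b_n^2) = (1/(2*pi)) ∫_{-2*pi}^{2*pi} h(x)^2 dx = 18 + 24*pi**2.
Subtract a_0^2/2 = 18: Σ (a_n^2+b_n^2) = 24*pi**2.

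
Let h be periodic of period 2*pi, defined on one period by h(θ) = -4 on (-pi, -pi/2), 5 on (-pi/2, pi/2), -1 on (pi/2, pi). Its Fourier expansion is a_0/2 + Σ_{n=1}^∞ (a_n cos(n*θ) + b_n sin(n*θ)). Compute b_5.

3/(5*pi)

b_5 = 1/pi ∫_{-pi}^{pi} h(θ) sin(5*θ) dθ.
Split the integral at the breakpoints.
Directly, an antiderivative of (-4) sin(5*θ) is 4*cos(5*θ)/5; evaluating from -pi to -pi/2: ∫_{-pi}^{-pi/2} (-4) sin(5*θ) dθ = (0) - (-4/5) = 4/5.
Directly, an antiderivative of (5) sin(5*θ) is -cos(5*θ); evaluating from -pi/2 to pi/2: ∫_{-pi/2}^{pi/2} (5) sin(5*θ) dθ = (0) - (0) = 0.
Directly, an antiderivative of (-1) sin(5*θ) is cos(5*θ)/5; evaluating from pi/2 to pi: ∫_{pi/2}^{pi} (-1) sin(5*θ) dθ = (-1/5) - (0) = -1/5.
Summing the pieces and multiplying by (1/pi) gives b_5 = 3/(5*pi).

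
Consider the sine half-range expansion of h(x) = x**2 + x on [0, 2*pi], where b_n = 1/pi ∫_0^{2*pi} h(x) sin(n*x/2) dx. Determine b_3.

4*(-8 + 9*pi + 18*pi**2)/(27*pi)

b_3 = 1/pi ∫_0^{2*pi} (x**2 + x) sin(3*x/2) dx.
Integrating by parts twice (tabular method), an antiderivative of (x**2 + x) sin(3*x/2) is -2*x**2*cos(3*x/2)/3 + 8*x*sin(3*x/2)/9 - 2*x*cos(3*x/2)/3 + 4*sin(3*x/2)/9 + 16*cos(3*x/2)/27; evaluating from 0 to 2*pi: ∫_{0}^{2*pi} (x**2 + x) sin(3*x/2) dx = (-16/27 + 4*pi/3 + 8*pi**2/3) - (16/27) = -32/27 + 4*pi/3 + 8*pi**2/3.
Hence b_3 = (1/pi)·(-32/27 + 4*pi/3 + 8*pi**2/3) = 4*(-8 + 9*pi + 18*pi**2)/(27*pi).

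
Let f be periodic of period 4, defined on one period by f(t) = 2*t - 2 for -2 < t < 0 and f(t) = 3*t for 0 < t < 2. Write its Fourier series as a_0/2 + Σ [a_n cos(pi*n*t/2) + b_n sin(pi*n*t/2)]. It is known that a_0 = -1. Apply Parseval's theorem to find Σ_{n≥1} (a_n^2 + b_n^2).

173/6

Parseval: a_0^2/2 + Σ_{n≥1} (a_n^2+b_n^2) = 1/2 ∫_{-2}^{2} f(t)^2 dt = 88/3.
Subtract a_0^2/2 = 1/2: Σ (a_n^2+b_n^2) = 173/6.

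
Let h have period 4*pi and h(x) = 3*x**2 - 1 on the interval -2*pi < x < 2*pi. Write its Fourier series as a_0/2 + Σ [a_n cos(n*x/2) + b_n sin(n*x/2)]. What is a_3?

-16/3

a_3 = (1/(2*pi)) ∫_{-2*pi}^{2*pi} h(x) cos(3*x/2) dx.
h is even and cos(3*x/2) is even, so the integrand is even and a_3 = 1/pi ∫_0^{2*pi} h(x) cos(3*x/2) dx.
Integrating by parts twice (tabular method), an antiderivative of (3*x**2 - 1) cos(3*x/2) is 2*x**2*sin(3*x/2) + 8*x*cos(3*x/2)/3 - 22*sin(3*x/2)/9; evaluating from 0 to 2*pi: ∫_{0}^{2*pi} (3*x**2 - 1) cos(3*x/2) dx = (-16*pi/3) - (0) = -16*pi/3.
Hence a_3 = (1/pi)·(-16*pi/3) = -16/3.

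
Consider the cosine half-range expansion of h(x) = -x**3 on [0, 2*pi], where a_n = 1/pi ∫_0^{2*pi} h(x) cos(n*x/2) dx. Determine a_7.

48*(-4 + 49*pi**2)/(2401*pi)

a_7 = 1/pi ∫_0^{2*pi} (-x**3) cos(7*x/2) dx.
Integrating by parts three times (tabular method), an antiderivative of (-x**3) cos(7*x/2) is -2*x**3*sin(7*x/2)/7 - 12*x**2*cos(7*x/2)/49 + 48*x*sin(7*x/2)/343 + 96*cos(7*x/2)/2401; evaluating from 0 to 2*pi: ∫_{0}^{2*pi} (-x**3) cos(7*x/2) dx = (-96/2401 + 48*pi**2/49) - (96/2401) = -192/2401 + 48*pi**2/49.
Hence a_7 = (1/pi)·(-192/2401 + 48*pi**2/49) = 48*(-4 + 49*pi**2)/(2401*pi).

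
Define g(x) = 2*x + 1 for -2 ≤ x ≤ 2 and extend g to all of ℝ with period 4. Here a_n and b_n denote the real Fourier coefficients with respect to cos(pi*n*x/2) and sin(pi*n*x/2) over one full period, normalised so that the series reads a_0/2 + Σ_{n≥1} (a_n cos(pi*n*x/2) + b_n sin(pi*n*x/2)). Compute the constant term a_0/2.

1

a_0 = 1/2 ∫_{-2}^{2} g(x) dx = 1/2 · (4) = 2.
So the constant term a_0/2 = 1.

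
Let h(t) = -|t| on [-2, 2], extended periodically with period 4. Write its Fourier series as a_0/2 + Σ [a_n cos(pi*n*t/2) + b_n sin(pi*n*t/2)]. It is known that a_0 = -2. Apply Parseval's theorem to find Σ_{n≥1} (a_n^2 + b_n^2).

Parseval: a_0^2/2 + Σ_{n≥1} (a_n^2+b_n^2) = 1/2 ∫_{-2}^{2} h(t)^2 dt = 8/3.
Subtract a_0^2/2 = 2: Σ (a_n^2+b_n^2) = 2/3.

2/3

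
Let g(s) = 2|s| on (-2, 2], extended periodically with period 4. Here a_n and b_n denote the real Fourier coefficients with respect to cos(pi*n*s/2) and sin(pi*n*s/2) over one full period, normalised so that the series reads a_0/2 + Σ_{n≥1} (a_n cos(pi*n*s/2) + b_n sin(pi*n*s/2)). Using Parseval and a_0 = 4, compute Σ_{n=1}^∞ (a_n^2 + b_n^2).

8/3

Parseval: a_0^2/2 + Σ_{n≥1} (a_n^2+b_n^2) = 1/2 ∫_{-2}^{2} g(s)^2 ds = 32/3.
Subtract a_0^2/2 = 8: Σ (a_n^2+b_n^2) = 8/3.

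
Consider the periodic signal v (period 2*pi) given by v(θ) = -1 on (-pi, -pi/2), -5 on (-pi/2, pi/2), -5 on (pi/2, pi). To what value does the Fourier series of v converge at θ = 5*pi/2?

-5

θ = 5*pi/2 differs from θ = pi/2 by 1 full period(s), and the series is 2*pi-periodic.
v is continuous at θ = pi/2 with value -5, so the series converges to -5 there.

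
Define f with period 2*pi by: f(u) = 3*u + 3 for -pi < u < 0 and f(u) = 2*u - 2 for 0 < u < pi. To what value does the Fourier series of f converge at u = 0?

At u = 0 the one-sided limits are f(0^-) = 3 and f(0^+) = -2.
By Dirichlet's theorem the series converges to their average, [(3) + (-2)]/2 = 1/2.

1/2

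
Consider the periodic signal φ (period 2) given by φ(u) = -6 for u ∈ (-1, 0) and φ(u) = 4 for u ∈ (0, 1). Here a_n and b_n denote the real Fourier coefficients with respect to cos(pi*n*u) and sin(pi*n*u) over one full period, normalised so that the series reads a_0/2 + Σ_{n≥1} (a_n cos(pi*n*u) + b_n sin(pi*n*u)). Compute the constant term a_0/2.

a_0 = ∫_{-1}^{1} φ(u) du = -2.
So the constant term a_0/2 = -1.

-1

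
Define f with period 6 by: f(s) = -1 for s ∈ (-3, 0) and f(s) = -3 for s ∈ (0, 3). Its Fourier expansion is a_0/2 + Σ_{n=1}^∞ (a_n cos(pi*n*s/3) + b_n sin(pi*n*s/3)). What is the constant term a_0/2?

a_0 = 1/3 ∫_{-3}^{3} f(s) ds = 1/3 · (-12) = -4.
So the constant term a_0/2 = -2.

-2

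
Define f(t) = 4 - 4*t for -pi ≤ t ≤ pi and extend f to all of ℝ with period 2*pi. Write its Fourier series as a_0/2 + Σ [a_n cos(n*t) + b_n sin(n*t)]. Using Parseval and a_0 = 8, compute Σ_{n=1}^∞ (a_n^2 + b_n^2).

Parseval: a_0^2/2 + Σ_{n≥1} (a_n^2+b_n^2) = 1/pi ∫_{-pi}^{pi} f(t)^2 dt = 32 + 32*pi**2/3.
Subtract a_0^2/2 = 32: Σ (a_n^2+b_n^2) = 32*pi**2/3.

32*pi**2/3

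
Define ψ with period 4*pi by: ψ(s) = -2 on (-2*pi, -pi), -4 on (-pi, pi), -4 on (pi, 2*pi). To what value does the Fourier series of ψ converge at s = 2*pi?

At s = 2*pi the one-sided limits are ψ(2*pi^-) = -4 and ψ(2*pi^+) = -2.
By Dirichlet's theorem the series converges to their average, [(-4) + (-2)]/2 = -3.

-3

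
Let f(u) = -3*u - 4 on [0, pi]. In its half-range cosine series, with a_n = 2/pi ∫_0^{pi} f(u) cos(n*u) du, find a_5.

12/(25*pi)

a_5 = 2/pi ∫_0^{pi} (-3*u - 4) cos(5*u) du.
Integrating by parts (boundary term plus one more integral), an antiderivative of (-3*u - 4) cos(5*u) is -3*u*sin(5*u)/5 - 4*sin(5*u)/5 - 3*cos(5*u)/25; evaluating from 0 to pi: ∫_{0}^{pi} (-3*u - 4) cos(5*u) du = (3/25) - (-3/25) = 6/25.
Hence a_5 = (2/pi)·(6/25) = 12/(25*pi).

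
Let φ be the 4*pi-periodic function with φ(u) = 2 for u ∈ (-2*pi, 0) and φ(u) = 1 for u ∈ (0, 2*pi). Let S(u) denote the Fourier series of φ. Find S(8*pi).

3/2

u = 8*pi differs from u = 0 by 2 full period(s), and the series is 4*pi-periodic.
At u = 0 the one-sided limits are φ(0^-) = 2 and φ(0^+) = 1.
By Dirichlet's theorem the series converges to their average, [(2) + (1)]/2 = 3/2.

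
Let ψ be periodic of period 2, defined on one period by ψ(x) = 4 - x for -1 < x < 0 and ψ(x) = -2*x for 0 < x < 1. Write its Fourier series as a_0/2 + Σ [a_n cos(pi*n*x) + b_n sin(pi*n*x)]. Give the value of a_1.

2/pi**2

a_1 = ∫_{-1}^{1} ψ(x) cos(pi*x) dx.
Split the integral at the breakpoints.
Integrating by parts (boundary term plus one more integral), an antiderivative of (4 - x) cos(pi*x) is -x*sin(pi*x)/pi + 4*sin(pi*x)/pi - cos(pi*x)/pi**2; evaluating from -1 to 0: ∫_{-1}^{0} (4 - x) cos(pi*x) dx = (-1/pi**2) - (pi**(-2)) = -2/pi**2.
Integrating by parts (boundary term plus one more integral), an antiderivative of (-2*x) cos(pi*x) is -2*x*sin(pi*x)/pi - 2*cos(pi*x)/pi**2; evaluating from 0 to 1: ∫_{0}^{1} (-2*x) cos(pi*x) dx = (2/pi**2) - (-2/pi**2) = 4/pi**2.
Summing the pieces gives a_1 = 2/pi**2.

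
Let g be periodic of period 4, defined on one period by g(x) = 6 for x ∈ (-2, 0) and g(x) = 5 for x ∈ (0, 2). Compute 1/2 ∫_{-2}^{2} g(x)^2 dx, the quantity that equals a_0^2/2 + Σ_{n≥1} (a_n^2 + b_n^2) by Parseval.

1/2 ∫_{-2}^{2} g(x)^2 dx = 1/2 · (122) = 61.

61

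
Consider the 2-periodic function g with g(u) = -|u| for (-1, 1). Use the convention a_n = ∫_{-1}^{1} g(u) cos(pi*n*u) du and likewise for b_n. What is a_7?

a_7 = ∫_{-1}^{1} g(u) cos(7*pi*u) du.
g is even and cos(7*pi*u) is even, so the integrand is even and a_7 = 2 ∫_0^{1} g(u) cos(7*pi*u) du.
Integrating by parts (boundary term plus one more integral), an antiderivative of (-u) cos(7*pi*u) is -u*sin(7*pi*u)/(7*pi) - cos(7*pi*u)/(49*pi**2); evaluating from 0 to 1: ∫_{0}^{1} (-u) cos(7*pi*u) du = (1/(49*pi**2)) - (-1/(49*pi**2)) = 2/(49*pi**2).
Hence a_7 = 2·(2/(49*pi**2)) = 4/(49*pi**2).

4/(49*pi**2)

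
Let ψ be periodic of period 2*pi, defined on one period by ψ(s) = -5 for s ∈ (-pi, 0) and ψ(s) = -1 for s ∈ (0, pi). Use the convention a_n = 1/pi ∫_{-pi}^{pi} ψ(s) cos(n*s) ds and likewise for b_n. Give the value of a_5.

0

a_5 = 1/pi ∫_{-pi}^{pi} ψ(s) cos(5*s) ds.
Split the integral at the breakpoints.
Directly, an antiderivative of (-5) cos(5*s) is -sin(5*s); evaluating from -pi to 0: ∫_{-pi}^{0} (-5) cos(5*s) ds = (0) - (0) = 0.
Directly, an antiderivative of (-1) cos(5*s) is -sin(5*s)/5; evaluating from 0 to pi: ∫_{0}^{pi} (-1) cos(5*s) ds = (0) - (0) = 0.
Summing the pieces and multiplying by (1/pi) gives a_5 = 0.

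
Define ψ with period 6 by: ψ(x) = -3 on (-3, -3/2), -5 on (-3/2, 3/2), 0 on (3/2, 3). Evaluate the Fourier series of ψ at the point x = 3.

At x = 3 the one-sided limits are ψ(3^-) = 0 and ψ(3^+) = -3.
By Dirichlet's theorem the series converges to their average, [(0) + (-3)]/2 = -3/2.

-3/2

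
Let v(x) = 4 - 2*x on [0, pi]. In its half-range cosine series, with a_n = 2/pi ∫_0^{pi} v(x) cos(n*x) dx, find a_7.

a_7 = 2/pi ∫_0^{pi} (4 - 2*x) cos(7*x) dx.
Integrating by parts (boundary term plus one more integral), an antiderivative of (4 - 2*x) cos(7*x) is -2*x*sin(7*x)/7 + 4*sin(7*x)/7 - 2*cos(7*x)/49; evaluating from 0 to pi: ∫_{0}^{pi} (4 - 2*x) cos(7*x) dx = (2/49) - (-2/49) = 4/49.
Hence a_7 = (2/pi)·(4/49) = 8/(49*pi).

8/(49*pi)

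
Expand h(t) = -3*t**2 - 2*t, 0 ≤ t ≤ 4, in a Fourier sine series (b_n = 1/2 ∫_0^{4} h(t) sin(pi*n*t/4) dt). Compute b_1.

-112/pi + 384/pi**3

b_1 = 1/2 ∫_0^{4} (-3*t**2 - 2*t) sin(pi*t/4) dt.
Integrating by parts twice (tabular method), an antiderivative of (-3*t**2 - 2*t) sin(pi*t/4) is 12*t**2*cos(pi*t/4)/pi - 96*t*sin(pi*t/4)/pi**2 + 8*t*cos(pi*t/4)/pi - 32*sin(pi*t/4)/pi**2 - 384*cos(pi*t/4)/pi**3; evaluating from 0 to 4: ∫_{0}^{4} (-3*t**2 - 2*t) sin(pi*t/4) dt = (-224/pi + 384/pi**3) - (-384/pi**3) = -224/pi + 768/pi**3.
Hence b_1 = (1/2)·(-224/pi + 768/pi**3) = -112/pi + 384/pi**3.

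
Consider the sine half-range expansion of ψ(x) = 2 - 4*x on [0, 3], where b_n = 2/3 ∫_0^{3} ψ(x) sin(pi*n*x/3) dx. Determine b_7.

b_7 = 2/3 ∫_0^{3} (2 - 4*x) sin(7*pi*x/3) dx.
Integrating by parts (boundary term plus one more integral), an antiderivative of (2 - 4*x) sin(7*pi*x/3) is 12*x*cos(7*pi*x/3)/(7*pi) - 36*sin(7*pi*x/3)/(49*pi**2) - 6*cos(7*pi*x/3)/(7*pi); evaluating from 0 to 3: ∫_{0}^{3} (2 - 4*x) sin(7*pi*x/3) dx = (-30/(7*pi)) - (-6/(7*pi)) = -24/(7*pi).
Hence b_7 = (2/3)·(-24/(7*pi)) = -16/(7*pi).

-16/(7*pi)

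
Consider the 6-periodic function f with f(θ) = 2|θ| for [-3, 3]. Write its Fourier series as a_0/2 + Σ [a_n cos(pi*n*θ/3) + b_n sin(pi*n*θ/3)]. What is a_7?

a_7 = 1/3 ∫_{-3}^{3} f(θ) cos(7*pi*θ/3) dθ.
f is even and cos(7*pi*θ/3) is even, so the integrand is even and a_7 = 2/3 ∫_0^{3} f(θ) cos(7*pi*θ/3) dθ.
Integrating by parts (boundary term plus one more integral), an antiderivative of (2*θ) cos(7*pi*θ/3) is 6*θ*sin(7*pi*θ/3)/(7*pi) + 18*cos(7*pi*θ/3)/(49*pi**2); evaluating from 0 to 3: ∫_{0}^{3} (2*θ) cos(7*pi*θ/3) dθ = (-18/(49*pi**2)) - (18/(49*pi**2)) = -36/(49*pi**2).
Hence a_7 = (2/3)·(-36/(49*pi**2)) = -24/(49*pi**2).

-24/(49*pi**2)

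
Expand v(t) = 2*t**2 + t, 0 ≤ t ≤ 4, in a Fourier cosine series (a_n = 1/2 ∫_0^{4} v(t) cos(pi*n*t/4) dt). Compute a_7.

a_7 = 1/2 ∫_0^{4} (2*t**2 + t) cos(7*pi*t/4) dt.
Integrating by parts twice (tabular method), an antiderivative of (2*t**2 + t) cos(7*pi*t/4) is 8*t**2*sin(7*pi*t/4)/(7*pi) + 4*t*sin(7*pi*t/4)/(7*pi) + 64*t*cos(7*pi*t/4)/(49*pi**2) - 256*sin(7*pi*t/4)/(343*pi**3) + 16*cos(7*pi*t/4)/(49*pi**2); evaluating from 0 to 4: ∫_{0}^{4} (2*t**2 + t) cos(7*pi*t/4) dt = (-272/(49*pi**2)) - (16/(49*pi**2)) = -288/(49*pi**2).
Hence a_7 = (1/2)·(-288/(49*pi**2)) = -144/(49*pi**2).

-144/(49*pi**2)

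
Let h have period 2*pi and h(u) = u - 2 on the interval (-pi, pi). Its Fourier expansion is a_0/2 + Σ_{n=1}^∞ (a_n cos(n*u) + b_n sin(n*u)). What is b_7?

2/7

b_7 = 1/pi ∫_{-pi}^{pi} h(u) sin(7*u) du.
Integrating by parts (boundary term plus one more integral), an antiderivative of (u - 2) sin(7*u) is -u*cos(7*u)/7 + sin(7*u)/49 + 2*cos(7*u)/7; evaluating from -pi to pi: ∫_{-pi}^{pi} (u - 2) sin(7*u) du = (-2/7 + pi/7) - (-pi/7 - 2/7) = 2*pi/7.
Hence b_7 = (1/pi)·(2*pi/7) = 2/7.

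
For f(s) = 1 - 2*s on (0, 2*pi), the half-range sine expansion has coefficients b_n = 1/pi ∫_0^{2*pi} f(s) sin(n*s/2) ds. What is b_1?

-8 + 4/pi

b_1 = 1/pi ∫_0^{2*pi} (1 - 2*s) sin(s/2) ds.
Integrating by parts (boundary term plus one more integral), an antiderivative of (1 - 2*s) sin(s/2) is 4*s*cos(s/2) - 8*sin(s/2) - 2*cos(s/2); evaluating from 0 to 2*pi: ∫_{0}^{2*pi} (1 - 2*s) sin(s/2) ds = (2 - 8*pi) - (-2) = 4 - 8*pi.
Hence b_1 = (1/pi)·(4 - 8*pi) = -8 + 4/pi.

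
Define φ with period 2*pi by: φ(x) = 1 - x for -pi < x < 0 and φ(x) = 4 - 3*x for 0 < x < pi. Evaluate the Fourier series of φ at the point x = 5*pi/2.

x = 5*pi/2 differs from x = pi/2 by 1 full period(s), and the series is 2*pi-periodic.
φ is continuous at x = pi/2 with value 4 - 3*pi/2, so the series converges to 4 - 3*pi/2 there.

4 - 3*pi/2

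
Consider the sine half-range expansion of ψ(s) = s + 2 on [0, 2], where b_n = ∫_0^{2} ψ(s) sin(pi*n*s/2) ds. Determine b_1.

b_1 = ∫_0^{2} (s + 2) sin(pi*s/2) ds.
Integrating by parts (boundary term plus one more integral), an antiderivative of (s + 2) sin(pi*s/2) is -2*s*cos(pi*s/2)/pi + 4*sin(pi*s/2)/pi**2 - 4*cos(pi*s/2)/pi; evaluating from 0 to 2: ∫_{0}^{2} (s + 2) sin(pi*s/2) ds = (8/pi) - (-4/pi) = 12/pi.
Hence b_1 = 12/pi.

12/pi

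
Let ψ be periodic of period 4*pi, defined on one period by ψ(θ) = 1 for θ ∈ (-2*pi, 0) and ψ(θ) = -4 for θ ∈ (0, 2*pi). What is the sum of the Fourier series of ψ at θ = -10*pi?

θ = -10*pi differs from θ = -2*pi by -2 full period(s), and the series is 4*pi-periodic.
At θ = -2*pi the one-sided limits are ψ(-2*pi^-) = -4 and ψ(-2*pi^+) = 1.
By Dirichlet's theorem the series converges to their average, [(-4) + (1)]/2 = -3/2.

-3/2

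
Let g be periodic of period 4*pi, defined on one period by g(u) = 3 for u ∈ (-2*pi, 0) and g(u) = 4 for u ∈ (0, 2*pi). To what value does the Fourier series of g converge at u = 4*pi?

u = 4*pi differs from u = 0 by 1 full period(s), and the series is 4*pi-periodic.
At u = 0 the one-sided limits are g(0^-) = 3 and g(0^+) = 4.
By Dirichlet's theorem the series converges to their average, [(3) + (4)]/2 = 7/2.

7/2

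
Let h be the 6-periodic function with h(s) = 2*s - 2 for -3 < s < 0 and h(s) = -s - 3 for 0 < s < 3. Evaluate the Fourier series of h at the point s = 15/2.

-9/2

s = 15/2 differs from s = 3/2 by 1 full period(s), and the series is 6-periodic.
h is continuous at s = 3/2 with value -9/2, so the series converges to -9/2 there.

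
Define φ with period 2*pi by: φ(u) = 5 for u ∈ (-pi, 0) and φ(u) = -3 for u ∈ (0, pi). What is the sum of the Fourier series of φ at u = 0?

At u = 0 the one-sided limits are φ(0^-) = 5 and φ(0^+) = -3.
By Dirichlet's theorem the series converges to their average, [(5) + (-3)]/2 = 1.

1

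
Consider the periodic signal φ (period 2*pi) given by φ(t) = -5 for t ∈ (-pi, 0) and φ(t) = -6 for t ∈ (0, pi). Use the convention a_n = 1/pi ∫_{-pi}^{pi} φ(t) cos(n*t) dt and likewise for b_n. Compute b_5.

-2/(5*pi)

b_5 = 1/pi ∫_{-pi}^{pi} φ(t) sin(5*t) dt.
Split the integral at the breakpoints.
Directly, an antiderivative of (-5) sin(5*t) is cos(5*t); evaluating from -pi to 0: ∫_{-pi}^{0} (-5) sin(5*t) dt = (1) - (-1) = 2.
Directly, an antiderivative of (-6) sin(5*t) is 6*cos(5*t)/5; evaluating from 0 to pi: ∫_{0}^{pi} (-6) sin(5*t) dt = (-6/5) - (6/5) = -12/5.
Summing the pieces and multiplying by (1/pi) gives b_5 = -2/(5*pi).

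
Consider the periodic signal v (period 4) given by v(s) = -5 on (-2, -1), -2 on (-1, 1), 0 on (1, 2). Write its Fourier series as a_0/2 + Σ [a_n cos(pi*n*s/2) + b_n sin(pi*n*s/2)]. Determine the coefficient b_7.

b_7 = 1/2 ∫_{-2}^{2} v(s) sin(7*pi*s/2) ds.
Split the integral at the breakpoints.
Directly, an antiderivative of (-5) sin(7*pi*s/2) is 10*cos(7*pi*s/2)/(7*pi); evaluating from -2 to -1: ∫_{-2}^{-1} (-5) sin(7*pi*s/2) ds = (0) - (-10/(7*pi)) = 10/(7*pi).
Directly, an antiderivative of (-2) sin(7*pi*s/2) is 4*cos(7*pi*s/2)/(7*pi); evaluating from -1 to 1: ∫_{-1}^{1} (-2) sin(7*pi*s/2) ds = (0) - (0) = 0.
∫_{1}^{2} (0) sin(7*pi*s/2) ds = 0.
Summing the pieces and multiplying by (1/2) gives b_7 = 5/(7*pi).

5/(7*pi)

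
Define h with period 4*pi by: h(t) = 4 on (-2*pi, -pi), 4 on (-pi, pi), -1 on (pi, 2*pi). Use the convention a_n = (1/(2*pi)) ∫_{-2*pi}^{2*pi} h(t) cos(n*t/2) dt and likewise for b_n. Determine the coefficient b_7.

b_7 = (1/(2*pi)) ∫_{-2*pi}^{2*pi} h(t) sin(7*t/2) dt.
Split the integral at the breakpoints.
Directly, an antiderivative of (4) sin(7*t/2) is -8*cos(7*t/2)/7; evaluating from -2*pi to -pi: ∫_{-2*pi}^{-pi} (4) sin(7*t/2) dt = (0) - (8/7) = -8/7.
Directly, an antiderivative of (4) sin(7*t/2) is -8*cos(7*t/2)/7; evaluating from -pi to pi: ∫_{-pi}^{pi} (4) sin(7*t/2) dt = (0) - (0) = 0.
Directly, an antiderivative of (-1) sin(7*t/2) is 2*cos(7*t/2)/7; evaluating from pi to 2*pi: ∫_{pi}^{2*pi} (-1) sin(7*t/2) dt = (-2/7) - (0) = -2/7.
Summing the pieces and multiplying by (1/(2*pi)) gives b_7 = -5/(7*pi).

-5/(7*pi)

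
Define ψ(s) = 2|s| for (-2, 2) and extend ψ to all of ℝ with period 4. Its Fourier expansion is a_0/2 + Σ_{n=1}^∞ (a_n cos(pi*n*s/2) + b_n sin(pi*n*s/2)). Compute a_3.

a_3 = 1/2 ∫_{-2}^{2} ψ(s) cos(3*pi*s/2) ds.
ψ is even and cos(3*pi*s/2) is even, so the integrand is even and a_3 = ∫_0^{2} ψ(s) cos(3*pi*s/2) ds.
Integrating by parts (boundary term plus one more integral), an antiderivative of (2*s) cos(3*pi*s/2) is 4*s*sin(3*pi*s/2)/(3*pi) + 8*cos(3*pi*s/2)/(9*pi**2); evaluating from 0 to 2: ∫_{0}^{2} (2*s) cos(3*pi*s/2) ds = (-8/(9*pi**2)) - (8/(9*pi**2)) = -16/(9*pi**2).
Hence a_3 = -16/(9*pi**2).

-16/(9*pi**2)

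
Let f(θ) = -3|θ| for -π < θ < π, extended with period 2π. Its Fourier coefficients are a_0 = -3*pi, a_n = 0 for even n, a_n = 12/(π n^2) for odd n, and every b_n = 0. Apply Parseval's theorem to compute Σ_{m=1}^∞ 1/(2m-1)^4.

pi**4/96

Parseval: a_0^2/2 + Σ a_n^2 = (1/π) ∫_{-π}^{π} f(θ)^2 dθ = 6*pi**2.
Subtract a_0^2/2 = 9*pi**2/2: Σ a_n^2 = 3*pi**2/2.
Only odd n contribute, with a_n^2 = 144/(π^2 n^4), so Σ_{m≥1} 1/(2m-1)^4 = π^2·(3*pi**2/2)/144 = pi**4/96.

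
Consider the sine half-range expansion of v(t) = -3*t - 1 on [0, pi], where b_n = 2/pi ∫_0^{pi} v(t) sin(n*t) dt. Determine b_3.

b_3 = 2/pi ∫_0^{pi} (-3*t - 1) sin(3*t) dt.
Integrating by parts (boundary term plus one more integral), an antiderivative of (-3*t - 1) sin(3*t) is t*cos(3*t) - sin(3*t)/3 + cos(3*t)/3; evaluating from 0 to pi: ∫_{0}^{pi} (-3*t - 1) sin(3*t) dt = (-pi - 1/3) - (1/3) = -pi - 2/3.
Hence b_3 = (2/pi)·(-pi - 2/3) = -2 - 4/(3*pi).

-2 - 4/(3*pi)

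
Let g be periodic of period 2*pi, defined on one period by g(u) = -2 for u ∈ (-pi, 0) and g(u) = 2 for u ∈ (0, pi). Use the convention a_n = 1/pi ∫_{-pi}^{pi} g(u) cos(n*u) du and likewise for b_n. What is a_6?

0

a_6 = 1/pi ∫_{-pi}^{pi} g(u) cos(6*u) du.
g is odd and cos(6*u) is even, so the integrand is odd over a symmetric interval and the integral vanishes.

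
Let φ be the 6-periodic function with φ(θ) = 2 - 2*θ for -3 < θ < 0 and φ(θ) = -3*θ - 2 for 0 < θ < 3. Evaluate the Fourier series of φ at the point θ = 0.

0

At θ = 0 the one-sided limits are φ(0^-) = 2 and φ(0^+) = -2.
By Dirichlet's theorem the series converges to their average, [(2) + (-2)]/2 = 0.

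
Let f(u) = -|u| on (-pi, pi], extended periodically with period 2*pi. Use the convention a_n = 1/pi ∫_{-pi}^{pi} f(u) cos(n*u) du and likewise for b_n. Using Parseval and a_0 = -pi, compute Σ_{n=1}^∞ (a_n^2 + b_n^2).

Parseval: a_0^2/2 + Σ_{n≥1} (a_n^2+b_n^2) = 1/pi ∫_{-pi}^{pi} f(u)^2 du = 2*pi**2/3.
Subtract a_0^2/2 = pi**2/2: Σ (a_n^2+b_n^2) = pi**2/6.

pi**2/6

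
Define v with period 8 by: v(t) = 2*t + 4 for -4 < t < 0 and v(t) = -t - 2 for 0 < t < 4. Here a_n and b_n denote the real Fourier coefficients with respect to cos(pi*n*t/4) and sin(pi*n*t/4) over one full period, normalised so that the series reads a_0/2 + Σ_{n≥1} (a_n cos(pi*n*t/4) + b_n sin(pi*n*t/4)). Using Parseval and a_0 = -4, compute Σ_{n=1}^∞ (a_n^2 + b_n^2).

Parseval: a_0^2/2 + Σ_{n≥1} (a_n^2+b_n^2) = 1/4 ∫_{-4}^{4} v(t)^2 dt = 68/3.
Subtract a_0^2/2 = 8: Σ (a_n^2+b_n^2) = 44/3.

44/3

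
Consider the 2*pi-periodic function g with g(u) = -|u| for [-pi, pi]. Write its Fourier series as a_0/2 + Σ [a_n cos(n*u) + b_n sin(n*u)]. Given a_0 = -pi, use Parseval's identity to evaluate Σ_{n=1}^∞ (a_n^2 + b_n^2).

Parseval: a_0^2/2 + Σ_{n≥1} (a_n^2+b_n^2) = 1/pi ∫_{-pi}^{pi} g(u)^2 du = 2*pi**2/3.
Subtract a_0^2/2 = pi**2/2: Σ (a_n^2+b_n^2) = pi**2/6.

pi**2/6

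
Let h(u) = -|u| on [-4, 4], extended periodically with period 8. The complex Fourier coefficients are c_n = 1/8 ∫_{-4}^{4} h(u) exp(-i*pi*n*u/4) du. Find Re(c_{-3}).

8/(9*pi**2)

Since h is real-valued, Re(c_{-3}) = 1/8 ∫_{-4}^{4} h(u) cos(-3*pi*u/4) du = a_{3}/2.
h is even and cos(-3*pi*u/4) is even, so the integrand is even: ∫_{-4}^{4} h(u) cos(-3*pi*u/4) du = 2∫_0^{4} h(u) cos(-3*pi*u/4) du.
Integrating by parts (boundary term plus one more integral), an antiderivative of (-u) cos(-3*pi*u/4) is -4*u*sin(3*pi*u/4)/(3*pi) - 16*cos(3*pi*u/4)/(9*pi**2); evaluating from 0 to 4: ∫_{0}^{4} (-u) cos(-3*pi*u/4) du = (16/(9*pi**2)) - (-16/(9*pi**2)) = 32/(9*pi**2).
So ∫_{-4}^{4} h(u) cos(-3*pi*u/4) du = 64/(9*pi**2).
Hence Re(c_{-3}) = (1/8)·(64/(9*pi**2)) = 8/(9*pi**2).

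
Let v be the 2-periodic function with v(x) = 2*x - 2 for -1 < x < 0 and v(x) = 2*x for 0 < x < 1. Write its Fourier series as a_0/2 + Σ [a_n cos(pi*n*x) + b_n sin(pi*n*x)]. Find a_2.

a_2 = ∫_{-1}^{1} v(x) cos(2*pi*x) dx.
Split the integral at the breakpoints.
Integrating by parts (boundary term plus one more integral), an antiderivative of (2*x - 2) cos(2*pi*x) is x*sin(2*pi*x)/pi - sin(2*pi*x)/pi + cos(2*pi*x)/(2*pi**2); evaluating from -1 to 0: ∫_{-1}^{0} (2*x - 2) cos(2*pi*x) dx = (1/(2*pi**2)) - (1/(2*pi**2)) = 0.
Integrating by parts (boundary term plus one more integral), an antiderivative of (2*x) cos(2*pi*x) is x*sin(2*pi*x)/pi + cos(2*pi*x)/(2*pi**2); evaluating from 0 to 1: ∫_{0}^{1} (2*x) cos(2*pi*x) dx = (1/(2*pi**2)) - (1/(2*pi**2)) = 0.
Summing the pieces gives a_2 = 0.

0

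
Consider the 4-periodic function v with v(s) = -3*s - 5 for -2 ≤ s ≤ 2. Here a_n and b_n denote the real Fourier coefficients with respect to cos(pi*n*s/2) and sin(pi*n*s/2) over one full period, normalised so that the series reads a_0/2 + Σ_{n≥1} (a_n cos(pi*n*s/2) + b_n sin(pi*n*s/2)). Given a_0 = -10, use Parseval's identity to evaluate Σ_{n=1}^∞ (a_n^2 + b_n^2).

24

Parseval: a_0^2/2 + Σ_{n≥1} (a_n^2+b_n^2) = 1/2 ∫_{-2}^{2} v(s)^2 ds = 74.
Subtract a_0^2/2 = 50: Σ (a_n^2+b_n^2) = 24.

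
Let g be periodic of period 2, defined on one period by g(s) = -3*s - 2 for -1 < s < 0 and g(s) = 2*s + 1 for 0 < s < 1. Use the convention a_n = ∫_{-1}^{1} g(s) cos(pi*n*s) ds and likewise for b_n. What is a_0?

a_0 = ∫_{-1}^{1} g(s) ds = 3/2.

3/2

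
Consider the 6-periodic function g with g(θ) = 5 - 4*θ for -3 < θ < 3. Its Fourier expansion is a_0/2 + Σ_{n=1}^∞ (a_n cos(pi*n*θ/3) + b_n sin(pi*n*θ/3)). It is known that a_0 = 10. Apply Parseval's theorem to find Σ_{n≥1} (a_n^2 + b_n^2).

96

Parseval: a_0^2/2 + Σ_{n≥1} (a_n^2+b_n^2) = 1/3 ∫_{-3}^{3} g(θ)^2 dθ = 146.
Subtract a_0^2/2 = 50: Σ (a_n^2+b_n^2) = 96.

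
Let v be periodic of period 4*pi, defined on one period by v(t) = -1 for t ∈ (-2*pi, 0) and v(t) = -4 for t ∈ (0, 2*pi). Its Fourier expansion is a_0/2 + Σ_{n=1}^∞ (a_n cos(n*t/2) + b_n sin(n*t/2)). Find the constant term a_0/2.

-5/2

a_0 = (1/(2*pi)) ∫_{-2*pi}^{2*pi} v(t) dt = (1/(2*pi)) · (-10*pi) = -5.
So the constant term a_0/2 = -5/2.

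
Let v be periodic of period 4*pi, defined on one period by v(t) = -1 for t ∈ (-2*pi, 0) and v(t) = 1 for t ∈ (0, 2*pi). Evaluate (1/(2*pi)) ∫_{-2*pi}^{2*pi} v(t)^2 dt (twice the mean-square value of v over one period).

2

(1/(2*pi)) ∫_{-2*pi}^{2*pi} v(t)^2 dt = (1/(2*pi)) · (4*pi) = 2.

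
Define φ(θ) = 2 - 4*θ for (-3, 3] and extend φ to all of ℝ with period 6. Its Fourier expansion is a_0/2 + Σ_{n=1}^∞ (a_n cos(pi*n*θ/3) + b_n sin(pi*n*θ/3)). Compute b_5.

-24/(5*pi)

b_5 = 1/3 ∫_{-3}^{3} φ(θ) sin(5*pi*θ/3) dθ.
Integrating by parts (boundary term plus one more integral), an antiderivative of (2 - 4*θ) sin(5*pi*θ/3) is 12*θ*cos(5*pi*θ/3)/(5*pi) - 36*sin(5*pi*θ/3)/(25*pi**2) - 6*cos(5*pi*θ/3)/(5*pi); evaluating from -3 to 3: ∫_{-3}^{3} (2 - 4*θ) sin(5*pi*θ/3) dθ = (-6/pi) - (42/(5*pi)) = -72/(5*pi).
Hence b_5 = (1/3)·(-72/(5*pi)) = -24/(5*pi).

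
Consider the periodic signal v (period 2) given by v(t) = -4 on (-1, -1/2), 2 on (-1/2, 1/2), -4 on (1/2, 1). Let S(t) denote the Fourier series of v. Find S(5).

-4

t = 5 differs from t = 1 by 2 full period(s), and the series is 2-periodic.
v is continuous at t = 1 with value -4, so the series converges to -4 there.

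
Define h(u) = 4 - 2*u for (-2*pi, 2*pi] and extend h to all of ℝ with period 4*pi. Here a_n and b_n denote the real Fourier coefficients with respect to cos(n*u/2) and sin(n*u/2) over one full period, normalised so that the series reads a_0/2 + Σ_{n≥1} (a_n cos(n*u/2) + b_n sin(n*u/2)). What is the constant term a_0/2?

a_0 = (1/(2*pi)) ∫_{-2*pi}^{2*pi} h(u) du = (1/(2*pi)) · (16*pi) = 8.
So the constant term a_0/2 = 4.

4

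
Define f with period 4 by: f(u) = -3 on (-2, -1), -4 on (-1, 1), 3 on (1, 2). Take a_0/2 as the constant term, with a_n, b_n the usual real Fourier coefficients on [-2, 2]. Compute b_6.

b_6 = 1/2 ∫_{-2}^{2} f(u) sin(3*pi*u) du.
Split the integral at the breakpoints.
Directly, an antiderivative of (-3) sin(3*pi*u) is cos(3*pi*u)/pi; evaluating from -2 to -1: ∫_{-2}^{-1} (-3) sin(3*pi*u) du = (-1/pi) - (1/pi) = -2/pi.
Directly, an antiderivative of (-4) sin(3*pi*u) is 4*cos(3*pi*u)/(3*pi); evaluating from -1 to 1: ∫_{-1}^{1} (-4) sin(3*pi*u) du = (-4/(3*pi)) - (-4/(3*pi)) = 0.
Directly, an antiderivative of (3) sin(3*pi*u) is -cos(3*pi*u)/pi; evaluating from 1 to 2: ∫_{1}^{2} (3) sin(3*pi*u) du = (-1/pi) - (1/pi) = -2/pi.
Summing the pieces and multiplying by (1/2) gives b_6 = -2/pi.

-2/pi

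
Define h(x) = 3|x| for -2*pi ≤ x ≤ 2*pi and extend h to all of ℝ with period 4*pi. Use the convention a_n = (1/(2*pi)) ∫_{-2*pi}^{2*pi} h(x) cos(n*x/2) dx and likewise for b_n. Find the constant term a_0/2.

a_0 = (1/(2*pi)) ∫_{-2*pi}^{2*pi} h(x) dx = (1/(2*pi)) · (12*pi**2) = 6*pi.
So the constant term a_0/2 = 3*pi.

3*pi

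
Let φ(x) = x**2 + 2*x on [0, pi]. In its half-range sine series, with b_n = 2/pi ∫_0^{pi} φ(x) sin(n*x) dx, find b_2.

b_2 = 2/pi ∫_0^{pi} (x**2 + 2*x) sin(2*x) dx.
Integrating by parts twice (tabular method), an antiderivative of (x**2 + 2*x) sin(2*x) is -x**2*cos(2*x)/2 + x*sin(2*x)/2 - x*cos(2*x) + sin(2*x)/2 + cos(2*x)/4; evaluating from 0 to pi: ∫_{0}^{pi} (x**2 + 2*x) sin(2*x) dx = (-pi**2/2 - pi + 1/4) - (1/4) = -pi*(2 + pi)/2.
Hence b_2 = (2/pi)·(-pi*(2 + pi)/2) = -pi - 2.

-pi - 2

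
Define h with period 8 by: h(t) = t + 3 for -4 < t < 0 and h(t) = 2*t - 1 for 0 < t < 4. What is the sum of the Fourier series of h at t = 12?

3

t = 12 differs from t = -4 by 2 full period(s), and the series is 8-periodic.
At t = -4 the one-sided limits are h(-4^-) = 7 and h(-4^+) = -1.
By Dirichlet's theorem the series converges to their average, [(7) + (-1)]/2 = 3.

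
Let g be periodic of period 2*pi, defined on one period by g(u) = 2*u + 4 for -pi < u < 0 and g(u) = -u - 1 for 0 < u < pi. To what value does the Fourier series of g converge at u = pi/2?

g is continuous at u = pi/2 with value -pi/2 - 1, so the series converges to -pi/2 - 1 there.

-pi/2 - 1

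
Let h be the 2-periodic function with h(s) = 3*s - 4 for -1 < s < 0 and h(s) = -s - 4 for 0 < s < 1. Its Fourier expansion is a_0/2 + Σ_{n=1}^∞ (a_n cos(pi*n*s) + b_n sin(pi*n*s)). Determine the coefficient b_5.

2/(5*pi)

b_5 = ∫_{-1}^{1} h(s) sin(5*pi*s) ds.
Split the integral at the breakpoints.
Integrating by parts (boundary term plus one more integral), an antiderivative of (3*s - 4) sin(5*pi*s) is -3*s*cos(5*pi*s)/(5*pi) + 3*sin(5*pi*s)/(25*pi**2) + 4*cos(5*pi*s)/(5*pi); evaluating from -1 to 0: ∫_{-1}^{0} (3*s - 4) sin(5*pi*s) ds = (4/(5*pi)) - (-7/(5*pi)) = 11/(5*pi).
Integrating by parts (boundary term plus one more integral), an antiderivative of (-s - 4) sin(5*pi*s) is s*cos(5*pi*s)/(5*pi) - sin(5*pi*s)/(25*pi**2) + 4*cos(5*pi*s)/(5*pi); evaluating from 0 to 1: ∫_{0}^{1} (-s - 4) sin(5*pi*s) ds = (-1/pi) - (4/(5*pi)) = -9/(5*pi).
Summing the pieces gives b_5 = 2/(5*pi).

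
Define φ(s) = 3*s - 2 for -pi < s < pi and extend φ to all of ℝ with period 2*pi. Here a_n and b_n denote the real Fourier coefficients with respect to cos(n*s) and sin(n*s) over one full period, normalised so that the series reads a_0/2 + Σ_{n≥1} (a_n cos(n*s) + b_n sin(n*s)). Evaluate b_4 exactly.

b_4 = 1/pi ∫_{-pi}^{pi} φ(s) sin(4*s) ds.
Integrating by parts (boundary term plus one more integral), an antiderivative of (3*s - 2) sin(4*s) is -3*s*cos(4*s)/4 + 3*sin(4*s)/16 + cos(4*s)/2; evaluating from -pi to pi: ∫_{-pi}^{pi} (3*s - 2) sin(4*s) ds = (1/2 - 3*pi/4) - (1/2 + 3*pi/4) = -3*pi/2.
Hence b_4 = (1/pi)·(-3*pi/2) = -3/2.

-3/2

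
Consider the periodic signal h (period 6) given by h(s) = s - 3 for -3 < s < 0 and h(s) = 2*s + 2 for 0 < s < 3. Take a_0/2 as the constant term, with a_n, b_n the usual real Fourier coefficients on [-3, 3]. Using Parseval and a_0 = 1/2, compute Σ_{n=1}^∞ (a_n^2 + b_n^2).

391/8

Parseval: a_0^2/2 + Σ_{n≥1} (a_n^2+b_n^2) = 1/3 ∫_{-3}^{3} h(s)^2 ds = 49.
Subtract a_0^2/2 = 1/8: Σ (a_n^2+b_n^2) = 391/8.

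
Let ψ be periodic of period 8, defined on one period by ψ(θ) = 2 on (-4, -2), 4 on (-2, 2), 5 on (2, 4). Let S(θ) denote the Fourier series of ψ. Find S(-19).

2

θ = -19 differs from θ = -3 by -2 full period(s), and the series is 8-periodic.
ψ is continuous at θ = -3 with value 2, so the series converges to 2 there.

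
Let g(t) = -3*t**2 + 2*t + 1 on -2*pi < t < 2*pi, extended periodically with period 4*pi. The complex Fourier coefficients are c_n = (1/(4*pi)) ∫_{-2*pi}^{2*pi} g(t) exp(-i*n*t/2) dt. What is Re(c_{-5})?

24/25

Since g is real-valued, Re(c_{-5}) = (1/(4*pi)) ∫_{-2*pi}^{2*pi} g(t) cos(-5*t/2) dt = a_{5}/2.
Integrating by parts twice (tabular method), an antiderivative of (-3*t**2 + 2*t + 1) cos(-5*t/2) is -6*t**2*sin(5*t/2)/5 + 4*t*sin(5*t/2)/5 - 24*t*cos(5*t/2)/25 + 98*sin(5*t/2)/125 + 8*cos(5*t/2)/25; evaluating from -2*pi to 2*pi: ∫_{-2*pi}^{2*pi} (-3*t**2 + 2*t + 1) cos(-5*t/2) dt = (-8/25 + 48*pi/25) - (-48*pi/25 - 8/25) = 96*pi/25.
Hence Re(c_{-5}) = (1/(4*pi))·(96*pi/25) = 24/25.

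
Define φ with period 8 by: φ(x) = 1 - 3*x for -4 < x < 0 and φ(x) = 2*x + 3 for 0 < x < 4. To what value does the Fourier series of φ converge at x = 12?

x = 12 differs from x = -4 by 2 full period(s), and the series is 8-periodic.
At x = -4 the one-sided limits are φ(-4^-) = 11 and φ(-4^+) = 13.
By Dirichlet's theorem the series converges to their average, [(11) + (13)]/2 = 12.

12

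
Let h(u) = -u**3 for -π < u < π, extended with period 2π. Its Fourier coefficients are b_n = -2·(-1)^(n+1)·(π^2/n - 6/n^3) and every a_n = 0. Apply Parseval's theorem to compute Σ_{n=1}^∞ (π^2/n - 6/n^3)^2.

pi**6/14

Parseval: Σ b_n^2 = (1/π) ∫_{-π}^{π} h(u)^2 du = 2*pi**6/7.
b_n^2 = 4·(π^2/n - 6/n^3)^2, so the sum equals (2*pi**6/7)/4 = pi**6/14.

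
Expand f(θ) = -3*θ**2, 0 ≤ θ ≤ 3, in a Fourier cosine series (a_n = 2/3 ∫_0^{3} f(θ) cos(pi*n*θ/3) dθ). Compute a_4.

a_4 = 2/3 ∫_0^{3} (-3*θ**2) cos(4*pi*θ/3) dθ.
Integrating by parts twice (tabular method), an antiderivative of (-3*θ**2) cos(4*pi*θ/3) is -9*θ**2*sin(4*pi*θ/3)/(4*pi) - 27*θ*cos(4*pi*θ/3)/(8*pi**2) + 81*sin(4*pi*θ/3)/(32*pi**3); evaluating from 0 to 3: ∫_{0}^{3} (-3*θ**2) cos(4*pi*θ/3) dθ = (-81/(8*pi**2)) - (0) = -81/(8*pi**2).
Hence a_4 = (2/3)·(-81/(8*pi**2)) = -27/(4*pi**2).

-27/(4*pi**2)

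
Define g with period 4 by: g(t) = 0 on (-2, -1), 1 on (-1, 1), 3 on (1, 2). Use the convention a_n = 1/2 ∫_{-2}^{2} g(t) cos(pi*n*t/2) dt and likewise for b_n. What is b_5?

3/(5*pi)

b_5 = 1/2 ∫_{-2}^{2} g(t) sin(5*pi*t/2) dt.
Split the integral at the breakpoints.
∫_{-2}^{-1} (0) sin(5*pi*t/2) dt = 0.
Directly, an antiderivative of (1) sin(5*pi*t/2) is -2*cos(5*pi*t/2)/(5*pi); evaluating from -1 to 1: ∫_{-1}^{1} (1) sin(5*pi*t/2) dt = (0) - (0) = 0.
Directly, an antiderivative of (3) sin(5*pi*t/2) is -6*cos(5*pi*t/2)/(5*pi); evaluating from 1 to 2: ∫_{1}^{2} (3) sin(5*pi*t/2) dt = (6/(5*pi)) - (0) = 6/(5*pi).
Summing the pieces and multiplying by (1/2) gives b_5 = 3/(5*pi).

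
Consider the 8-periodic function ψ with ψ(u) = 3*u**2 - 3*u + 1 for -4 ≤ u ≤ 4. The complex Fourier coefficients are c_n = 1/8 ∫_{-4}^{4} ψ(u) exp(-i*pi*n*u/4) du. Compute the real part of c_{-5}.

Since ψ is real-valued, Re(c_{-5}) = 1/8 ∫_{-4}^{4} ψ(u) cos(-5*pi*u/4) du = a_{5}/2.
Integrating by parts twice (tabular method), an antiderivative of (3*u**2 - 3*u + 1) cos(-5*pi*u/4) is 12*u**2*sin(5*pi*u/4)/(5*pi) - 12*u*sin(5*pi*u/4)/(5*pi) + 96*u*cos(5*pi*u/4)/(25*pi**2) - 384*sin(5*pi*u/4)/(125*pi**3) + 4*sin(5*pi*u/4)/(5*pi) - 48*cos(5*pi*u/4)/(25*pi**2); evaluating from -4 to 4: ∫_{-4}^{4} (3*u**2 - 3*u + 1) cos(-5*pi*u/4) du = (-336/(25*pi**2)) - (432/(25*pi**2)) = -768/(25*pi**2).
Hence Re(c_{-5}) = (1/8)·(-768/(25*pi**2)) = -96/(25*pi**2).

-96/(25*pi**2)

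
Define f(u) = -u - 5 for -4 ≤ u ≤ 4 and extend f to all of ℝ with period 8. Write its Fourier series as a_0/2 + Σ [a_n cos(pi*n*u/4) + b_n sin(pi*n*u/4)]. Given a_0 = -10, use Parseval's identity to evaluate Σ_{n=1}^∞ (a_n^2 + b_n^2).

32/3

Parseval: a_0^2/2 + Σ_{n≥1} (a_n^2+b_n^2) = 1/4 ∫_{-4}^{4} f(u)^2 du = 182/3.
Subtract a_0^2/2 = 50: Σ (a_n^2+b_n^2) = 32/3.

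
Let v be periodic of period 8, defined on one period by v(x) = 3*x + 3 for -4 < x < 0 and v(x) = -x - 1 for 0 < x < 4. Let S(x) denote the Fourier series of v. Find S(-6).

x = -6 differs from x = 2 by -1 full period(s), and the series is 8-periodic.
v is continuous at x = 2 with value -3, so the series converges to -3 there.

-3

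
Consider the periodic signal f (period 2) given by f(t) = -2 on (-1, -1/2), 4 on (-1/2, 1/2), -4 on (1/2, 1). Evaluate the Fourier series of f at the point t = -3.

t = -3 differs from t = 1 by -2 full period(s), and the series is 2-periodic.
At t = 1 the one-sided limits are f(1^-) = -4 and f(1^+) = -2.
By Dirichlet's theorem the series converges to their average, [(-4) + (-2)]/2 = -3.

-3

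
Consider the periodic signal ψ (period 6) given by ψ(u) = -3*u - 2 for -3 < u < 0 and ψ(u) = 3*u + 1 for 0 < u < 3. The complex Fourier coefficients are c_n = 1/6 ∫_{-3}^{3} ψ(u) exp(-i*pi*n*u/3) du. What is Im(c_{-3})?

Since ψ is real-valued, Im(c_{-3}) = -1/6 ∫_{-3}^{3} ψ(u) sin(-pi*u) du = b_{3}/2.
Split the integral at the breakpoints.
Integrating by parts (boundary term plus one more integral), an antiderivative of (-3*u - 2) sin(-pi*u) is -3*u*cos(pi*u)/pi + 3*sin(pi*u)/pi**2 - 2*cos(pi*u)/pi; evaluating from -3 to 0: ∫_{-3}^{0} (-3*u - 2) sin(-pi*u) du = (-2/pi) - (-7/pi) = 5/pi.
Integrating by parts (boundary term plus one more integral), an antiderivative of (3*u + 1) sin(-pi*u) is 3*u*cos(pi*u)/pi - 3*sin(pi*u)/pi**2 + cos(pi*u)/pi; evaluating from 0 to 3: ∫_{0}^{3} (3*u + 1) sin(-pi*u) du = (-10/pi) - (1/pi) = -11/pi.
So ∫_{-3}^{3} ψ(u) sin(-pi*u) du = -6/pi.
Hence Im(c_{-3}) = (-1/6)·(-6/pi) = 1/pi.

1/pi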